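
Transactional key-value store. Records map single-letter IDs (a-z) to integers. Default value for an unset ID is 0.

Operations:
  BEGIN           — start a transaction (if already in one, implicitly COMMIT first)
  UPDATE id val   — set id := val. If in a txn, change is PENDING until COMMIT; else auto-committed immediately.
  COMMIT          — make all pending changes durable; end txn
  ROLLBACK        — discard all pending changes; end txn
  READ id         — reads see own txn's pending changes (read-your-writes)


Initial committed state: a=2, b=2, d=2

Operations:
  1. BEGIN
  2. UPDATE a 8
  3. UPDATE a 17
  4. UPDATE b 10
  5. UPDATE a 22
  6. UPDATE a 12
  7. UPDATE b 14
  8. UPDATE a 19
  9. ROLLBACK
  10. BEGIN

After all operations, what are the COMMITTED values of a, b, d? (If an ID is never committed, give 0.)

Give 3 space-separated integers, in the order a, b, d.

Answer: 2 2 2

Derivation:
Initial committed: {a=2, b=2, d=2}
Op 1: BEGIN: in_txn=True, pending={}
Op 2: UPDATE a=8 (pending; pending now {a=8})
Op 3: UPDATE a=17 (pending; pending now {a=17})
Op 4: UPDATE b=10 (pending; pending now {a=17, b=10})
Op 5: UPDATE a=22 (pending; pending now {a=22, b=10})
Op 6: UPDATE a=12 (pending; pending now {a=12, b=10})
Op 7: UPDATE b=14 (pending; pending now {a=12, b=14})
Op 8: UPDATE a=19 (pending; pending now {a=19, b=14})
Op 9: ROLLBACK: discarded pending ['a', 'b']; in_txn=False
Op 10: BEGIN: in_txn=True, pending={}
Final committed: {a=2, b=2, d=2}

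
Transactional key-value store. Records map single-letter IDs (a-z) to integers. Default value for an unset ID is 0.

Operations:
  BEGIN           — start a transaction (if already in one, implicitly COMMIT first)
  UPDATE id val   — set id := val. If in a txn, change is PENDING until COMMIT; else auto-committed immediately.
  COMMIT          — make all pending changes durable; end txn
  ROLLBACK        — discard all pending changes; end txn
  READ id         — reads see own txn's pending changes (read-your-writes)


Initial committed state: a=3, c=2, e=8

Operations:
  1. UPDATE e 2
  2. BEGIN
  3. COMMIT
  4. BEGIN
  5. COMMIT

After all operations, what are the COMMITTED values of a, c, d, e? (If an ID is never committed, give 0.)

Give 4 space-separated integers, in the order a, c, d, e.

Answer: 3 2 0 2

Derivation:
Initial committed: {a=3, c=2, e=8}
Op 1: UPDATE e=2 (auto-commit; committed e=2)
Op 2: BEGIN: in_txn=True, pending={}
Op 3: COMMIT: merged [] into committed; committed now {a=3, c=2, e=2}
Op 4: BEGIN: in_txn=True, pending={}
Op 5: COMMIT: merged [] into committed; committed now {a=3, c=2, e=2}
Final committed: {a=3, c=2, e=2}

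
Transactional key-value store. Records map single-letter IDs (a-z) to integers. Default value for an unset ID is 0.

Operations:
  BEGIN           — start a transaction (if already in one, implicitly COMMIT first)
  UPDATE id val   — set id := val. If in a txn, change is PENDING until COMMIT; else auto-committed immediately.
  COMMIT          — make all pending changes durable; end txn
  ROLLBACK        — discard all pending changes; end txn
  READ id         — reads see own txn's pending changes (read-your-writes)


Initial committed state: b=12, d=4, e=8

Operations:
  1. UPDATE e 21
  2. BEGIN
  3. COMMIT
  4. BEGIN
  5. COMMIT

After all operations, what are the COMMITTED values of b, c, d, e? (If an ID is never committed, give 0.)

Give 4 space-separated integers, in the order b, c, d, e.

Initial committed: {b=12, d=4, e=8}
Op 1: UPDATE e=21 (auto-commit; committed e=21)
Op 2: BEGIN: in_txn=True, pending={}
Op 3: COMMIT: merged [] into committed; committed now {b=12, d=4, e=21}
Op 4: BEGIN: in_txn=True, pending={}
Op 5: COMMIT: merged [] into committed; committed now {b=12, d=4, e=21}
Final committed: {b=12, d=4, e=21}

Answer: 12 0 4 21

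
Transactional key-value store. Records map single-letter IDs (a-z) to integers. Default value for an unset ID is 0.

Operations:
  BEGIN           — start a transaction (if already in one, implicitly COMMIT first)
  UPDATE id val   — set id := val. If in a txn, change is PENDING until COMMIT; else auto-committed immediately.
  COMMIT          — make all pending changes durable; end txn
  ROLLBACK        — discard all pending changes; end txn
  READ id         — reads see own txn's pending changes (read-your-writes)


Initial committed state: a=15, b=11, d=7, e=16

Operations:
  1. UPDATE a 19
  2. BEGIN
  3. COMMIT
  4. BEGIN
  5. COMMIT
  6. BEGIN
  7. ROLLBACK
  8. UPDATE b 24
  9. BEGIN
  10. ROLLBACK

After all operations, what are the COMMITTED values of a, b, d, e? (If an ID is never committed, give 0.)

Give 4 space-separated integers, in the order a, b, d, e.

Answer: 19 24 7 16

Derivation:
Initial committed: {a=15, b=11, d=7, e=16}
Op 1: UPDATE a=19 (auto-commit; committed a=19)
Op 2: BEGIN: in_txn=True, pending={}
Op 3: COMMIT: merged [] into committed; committed now {a=19, b=11, d=7, e=16}
Op 4: BEGIN: in_txn=True, pending={}
Op 5: COMMIT: merged [] into committed; committed now {a=19, b=11, d=7, e=16}
Op 6: BEGIN: in_txn=True, pending={}
Op 7: ROLLBACK: discarded pending []; in_txn=False
Op 8: UPDATE b=24 (auto-commit; committed b=24)
Op 9: BEGIN: in_txn=True, pending={}
Op 10: ROLLBACK: discarded pending []; in_txn=False
Final committed: {a=19, b=24, d=7, e=16}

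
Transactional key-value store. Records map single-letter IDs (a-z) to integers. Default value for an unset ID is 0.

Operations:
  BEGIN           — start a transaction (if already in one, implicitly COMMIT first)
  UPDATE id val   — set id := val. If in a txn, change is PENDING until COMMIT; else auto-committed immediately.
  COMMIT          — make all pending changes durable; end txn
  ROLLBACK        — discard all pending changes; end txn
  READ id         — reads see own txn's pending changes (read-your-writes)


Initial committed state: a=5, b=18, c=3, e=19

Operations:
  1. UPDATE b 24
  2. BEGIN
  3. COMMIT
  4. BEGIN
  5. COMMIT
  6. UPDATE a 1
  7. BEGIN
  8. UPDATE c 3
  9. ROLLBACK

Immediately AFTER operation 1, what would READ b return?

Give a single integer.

Answer: 24

Derivation:
Initial committed: {a=5, b=18, c=3, e=19}
Op 1: UPDATE b=24 (auto-commit; committed b=24)
After op 1: visible(b) = 24 (pending={}, committed={a=5, b=24, c=3, e=19})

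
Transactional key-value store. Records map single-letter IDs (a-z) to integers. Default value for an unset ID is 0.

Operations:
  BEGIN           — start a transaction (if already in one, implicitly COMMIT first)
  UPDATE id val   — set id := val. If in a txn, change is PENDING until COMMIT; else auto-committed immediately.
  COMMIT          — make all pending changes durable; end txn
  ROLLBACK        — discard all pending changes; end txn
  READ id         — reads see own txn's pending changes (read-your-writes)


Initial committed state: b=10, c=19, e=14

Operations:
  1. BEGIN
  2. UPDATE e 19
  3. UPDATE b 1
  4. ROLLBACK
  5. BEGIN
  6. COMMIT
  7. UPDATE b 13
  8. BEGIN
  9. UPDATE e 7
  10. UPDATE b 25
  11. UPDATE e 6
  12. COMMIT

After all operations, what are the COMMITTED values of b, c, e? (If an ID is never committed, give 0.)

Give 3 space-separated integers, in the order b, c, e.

Initial committed: {b=10, c=19, e=14}
Op 1: BEGIN: in_txn=True, pending={}
Op 2: UPDATE e=19 (pending; pending now {e=19})
Op 3: UPDATE b=1 (pending; pending now {b=1, e=19})
Op 4: ROLLBACK: discarded pending ['b', 'e']; in_txn=False
Op 5: BEGIN: in_txn=True, pending={}
Op 6: COMMIT: merged [] into committed; committed now {b=10, c=19, e=14}
Op 7: UPDATE b=13 (auto-commit; committed b=13)
Op 8: BEGIN: in_txn=True, pending={}
Op 9: UPDATE e=7 (pending; pending now {e=7})
Op 10: UPDATE b=25 (pending; pending now {b=25, e=7})
Op 11: UPDATE e=6 (pending; pending now {b=25, e=6})
Op 12: COMMIT: merged ['b', 'e'] into committed; committed now {b=25, c=19, e=6}
Final committed: {b=25, c=19, e=6}

Answer: 25 19 6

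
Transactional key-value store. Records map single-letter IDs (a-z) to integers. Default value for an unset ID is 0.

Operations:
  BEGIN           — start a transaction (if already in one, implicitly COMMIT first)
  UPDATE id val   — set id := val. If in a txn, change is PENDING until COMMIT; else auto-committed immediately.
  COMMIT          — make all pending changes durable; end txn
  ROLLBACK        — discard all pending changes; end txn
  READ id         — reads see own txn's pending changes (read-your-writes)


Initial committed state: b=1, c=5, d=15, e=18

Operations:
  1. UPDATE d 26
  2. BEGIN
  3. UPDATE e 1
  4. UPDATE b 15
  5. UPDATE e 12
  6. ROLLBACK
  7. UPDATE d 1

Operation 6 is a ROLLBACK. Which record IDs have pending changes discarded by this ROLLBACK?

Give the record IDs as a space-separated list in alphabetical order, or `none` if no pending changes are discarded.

Answer: b e

Derivation:
Initial committed: {b=1, c=5, d=15, e=18}
Op 1: UPDATE d=26 (auto-commit; committed d=26)
Op 2: BEGIN: in_txn=True, pending={}
Op 3: UPDATE e=1 (pending; pending now {e=1})
Op 4: UPDATE b=15 (pending; pending now {b=15, e=1})
Op 5: UPDATE e=12 (pending; pending now {b=15, e=12})
Op 6: ROLLBACK: discarded pending ['b', 'e']; in_txn=False
Op 7: UPDATE d=1 (auto-commit; committed d=1)
ROLLBACK at op 6 discards: ['b', 'e']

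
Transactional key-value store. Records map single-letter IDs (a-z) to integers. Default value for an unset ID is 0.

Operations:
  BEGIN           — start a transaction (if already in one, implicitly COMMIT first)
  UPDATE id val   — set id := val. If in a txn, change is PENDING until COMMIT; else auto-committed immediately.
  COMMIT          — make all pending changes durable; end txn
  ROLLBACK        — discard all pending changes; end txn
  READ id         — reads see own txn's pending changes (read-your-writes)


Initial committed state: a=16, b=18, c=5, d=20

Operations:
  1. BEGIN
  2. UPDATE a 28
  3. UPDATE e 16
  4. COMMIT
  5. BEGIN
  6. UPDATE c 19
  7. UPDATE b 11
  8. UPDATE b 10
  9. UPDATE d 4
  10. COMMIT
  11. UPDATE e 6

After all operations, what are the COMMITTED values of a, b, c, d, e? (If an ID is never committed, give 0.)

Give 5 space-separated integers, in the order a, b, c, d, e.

Answer: 28 10 19 4 6

Derivation:
Initial committed: {a=16, b=18, c=5, d=20}
Op 1: BEGIN: in_txn=True, pending={}
Op 2: UPDATE a=28 (pending; pending now {a=28})
Op 3: UPDATE e=16 (pending; pending now {a=28, e=16})
Op 4: COMMIT: merged ['a', 'e'] into committed; committed now {a=28, b=18, c=5, d=20, e=16}
Op 5: BEGIN: in_txn=True, pending={}
Op 6: UPDATE c=19 (pending; pending now {c=19})
Op 7: UPDATE b=11 (pending; pending now {b=11, c=19})
Op 8: UPDATE b=10 (pending; pending now {b=10, c=19})
Op 9: UPDATE d=4 (pending; pending now {b=10, c=19, d=4})
Op 10: COMMIT: merged ['b', 'c', 'd'] into committed; committed now {a=28, b=10, c=19, d=4, e=16}
Op 11: UPDATE e=6 (auto-commit; committed e=6)
Final committed: {a=28, b=10, c=19, d=4, e=6}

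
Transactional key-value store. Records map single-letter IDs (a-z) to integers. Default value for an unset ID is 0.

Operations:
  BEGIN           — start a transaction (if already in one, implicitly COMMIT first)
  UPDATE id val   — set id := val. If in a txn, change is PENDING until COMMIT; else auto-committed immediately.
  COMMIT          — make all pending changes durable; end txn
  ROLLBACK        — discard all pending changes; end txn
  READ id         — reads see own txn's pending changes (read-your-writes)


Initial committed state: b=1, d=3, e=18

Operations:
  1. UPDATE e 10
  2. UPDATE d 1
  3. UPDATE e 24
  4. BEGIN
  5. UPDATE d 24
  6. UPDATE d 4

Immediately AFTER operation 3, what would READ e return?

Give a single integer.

Initial committed: {b=1, d=3, e=18}
Op 1: UPDATE e=10 (auto-commit; committed e=10)
Op 2: UPDATE d=1 (auto-commit; committed d=1)
Op 3: UPDATE e=24 (auto-commit; committed e=24)
After op 3: visible(e) = 24 (pending={}, committed={b=1, d=1, e=24})

Answer: 24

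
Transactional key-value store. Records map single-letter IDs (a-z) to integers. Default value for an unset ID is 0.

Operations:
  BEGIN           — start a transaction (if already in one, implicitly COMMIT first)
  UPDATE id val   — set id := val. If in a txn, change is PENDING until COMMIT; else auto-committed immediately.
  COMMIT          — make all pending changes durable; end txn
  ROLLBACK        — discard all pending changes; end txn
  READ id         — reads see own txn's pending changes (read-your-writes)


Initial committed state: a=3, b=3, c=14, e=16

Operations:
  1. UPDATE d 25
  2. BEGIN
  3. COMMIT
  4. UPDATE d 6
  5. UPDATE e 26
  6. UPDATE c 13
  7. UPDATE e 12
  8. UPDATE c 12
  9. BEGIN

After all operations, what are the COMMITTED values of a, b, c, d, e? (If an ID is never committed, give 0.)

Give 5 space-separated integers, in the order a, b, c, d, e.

Initial committed: {a=3, b=3, c=14, e=16}
Op 1: UPDATE d=25 (auto-commit; committed d=25)
Op 2: BEGIN: in_txn=True, pending={}
Op 3: COMMIT: merged [] into committed; committed now {a=3, b=3, c=14, d=25, e=16}
Op 4: UPDATE d=6 (auto-commit; committed d=6)
Op 5: UPDATE e=26 (auto-commit; committed e=26)
Op 6: UPDATE c=13 (auto-commit; committed c=13)
Op 7: UPDATE e=12 (auto-commit; committed e=12)
Op 8: UPDATE c=12 (auto-commit; committed c=12)
Op 9: BEGIN: in_txn=True, pending={}
Final committed: {a=3, b=3, c=12, d=6, e=12}

Answer: 3 3 12 6 12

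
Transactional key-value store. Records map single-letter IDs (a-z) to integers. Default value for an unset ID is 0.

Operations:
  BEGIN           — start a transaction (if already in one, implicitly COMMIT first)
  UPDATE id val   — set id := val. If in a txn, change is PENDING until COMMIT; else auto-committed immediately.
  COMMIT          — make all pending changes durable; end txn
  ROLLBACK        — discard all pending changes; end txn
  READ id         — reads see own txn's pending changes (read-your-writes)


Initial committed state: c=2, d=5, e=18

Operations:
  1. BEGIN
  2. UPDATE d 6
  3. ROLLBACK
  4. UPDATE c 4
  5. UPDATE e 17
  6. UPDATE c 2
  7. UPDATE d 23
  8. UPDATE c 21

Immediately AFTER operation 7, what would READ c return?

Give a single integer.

Initial committed: {c=2, d=5, e=18}
Op 1: BEGIN: in_txn=True, pending={}
Op 2: UPDATE d=6 (pending; pending now {d=6})
Op 3: ROLLBACK: discarded pending ['d']; in_txn=False
Op 4: UPDATE c=4 (auto-commit; committed c=4)
Op 5: UPDATE e=17 (auto-commit; committed e=17)
Op 6: UPDATE c=2 (auto-commit; committed c=2)
Op 7: UPDATE d=23 (auto-commit; committed d=23)
After op 7: visible(c) = 2 (pending={}, committed={c=2, d=23, e=17})

Answer: 2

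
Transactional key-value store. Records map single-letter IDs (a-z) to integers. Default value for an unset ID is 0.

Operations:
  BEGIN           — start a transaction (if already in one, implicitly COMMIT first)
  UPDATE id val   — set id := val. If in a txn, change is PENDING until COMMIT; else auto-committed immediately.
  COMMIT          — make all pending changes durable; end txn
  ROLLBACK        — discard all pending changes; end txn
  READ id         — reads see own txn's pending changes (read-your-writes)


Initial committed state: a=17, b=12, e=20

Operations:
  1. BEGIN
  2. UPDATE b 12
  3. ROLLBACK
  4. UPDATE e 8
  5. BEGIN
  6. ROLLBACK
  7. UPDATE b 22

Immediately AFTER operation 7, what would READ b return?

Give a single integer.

Initial committed: {a=17, b=12, e=20}
Op 1: BEGIN: in_txn=True, pending={}
Op 2: UPDATE b=12 (pending; pending now {b=12})
Op 3: ROLLBACK: discarded pending ['b']; in_txn=False
Op 4: UPDATE e=8 (auto-commit; committed e=8)
Op 5: BEGIN: in_txn=True, pending={}
Op 6: ROLLBACK: discarded pending []; in_txn=False
Op 7: UPDATE b=22 (auto-commit; committed b=22)
After op 7: visible(b) = 22 (pending={}, committed={a=17, b=22, e=8})

Answer: 22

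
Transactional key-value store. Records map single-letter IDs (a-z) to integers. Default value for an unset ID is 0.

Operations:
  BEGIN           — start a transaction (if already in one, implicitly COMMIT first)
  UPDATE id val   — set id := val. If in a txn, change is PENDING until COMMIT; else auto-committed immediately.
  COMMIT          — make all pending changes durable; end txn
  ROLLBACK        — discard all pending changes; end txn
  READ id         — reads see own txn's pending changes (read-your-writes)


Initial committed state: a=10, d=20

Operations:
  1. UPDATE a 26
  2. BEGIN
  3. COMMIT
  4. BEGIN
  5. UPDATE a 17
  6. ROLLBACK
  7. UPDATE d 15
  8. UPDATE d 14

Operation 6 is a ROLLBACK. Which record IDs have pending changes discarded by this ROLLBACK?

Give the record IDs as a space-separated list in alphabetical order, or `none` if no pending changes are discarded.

Initial committed: {a=10, d=20}
Op 1: UPDATE a=26 (auto-commit; committed a=26)
Op 2: BEGIN: in_txn=True, pending={}
Op 3: COMMIT: merged [] into committed; committed now {a=26, d=20}
Op 4: BEGIN: in_txn=True, pending={}
Op 5: UPDATE a=17 (pending; pending now {a=17})
Op 6: ROLLBACK: discarded pending ['a']; in_txn=False
Op 7: UPDATE d=15 (auto-commit; committed d=15)
Op 8: UPDATE d=14 (auto-commit; committed d=14)
ROLLBACK at op 6 discards: ['a']

Answer: a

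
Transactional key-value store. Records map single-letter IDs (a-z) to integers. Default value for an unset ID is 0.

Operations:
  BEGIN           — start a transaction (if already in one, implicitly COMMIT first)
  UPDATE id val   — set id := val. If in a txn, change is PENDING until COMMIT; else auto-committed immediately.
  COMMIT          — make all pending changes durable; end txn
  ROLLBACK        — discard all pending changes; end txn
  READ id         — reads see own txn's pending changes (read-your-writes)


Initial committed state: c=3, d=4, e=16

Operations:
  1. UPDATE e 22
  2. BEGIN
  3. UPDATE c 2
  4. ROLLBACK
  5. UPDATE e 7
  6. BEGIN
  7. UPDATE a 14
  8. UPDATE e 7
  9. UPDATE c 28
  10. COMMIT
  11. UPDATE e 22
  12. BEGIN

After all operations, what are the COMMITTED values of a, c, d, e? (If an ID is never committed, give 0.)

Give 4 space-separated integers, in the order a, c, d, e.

Initial committed: {c=3, d=4, e=16}
Op 1: UPDATE e=22 (auto-commit; committed e=22)
Op 2: BEGIN: in_txn=True, pending={}
Op 3: UPDATE c=2 (pending; pending now {c=2})
Op 4: ROLLBACK: discarded pending ['c']; in_txn=False
Op 5: UPDATE e=7 (auto-commit; committed e=7)
Op 6: BEGIN: in_txn=True, pending={}
Op 7: UPDATE a=14 (pending; pending now {a=14})
Op 8: UPDATE e=7 (pending; pending now {a=14, e=7})
Op 9: UPDATE c=28 (pending; pending now {a=14, c=28, e=7})
Op 10: COMMIT: merged ['a', 'c', 'e'] into committed; committed now {a=14, c=28, d=4, e=7}
Op 11: UPDATE e=22 (auto-commit; committed e=22)
Op 12: BEGIN: in_txn=True, pending={}
Final committed: {a=14, c=28, d=4, e=22}

Answer: 14 28 4 22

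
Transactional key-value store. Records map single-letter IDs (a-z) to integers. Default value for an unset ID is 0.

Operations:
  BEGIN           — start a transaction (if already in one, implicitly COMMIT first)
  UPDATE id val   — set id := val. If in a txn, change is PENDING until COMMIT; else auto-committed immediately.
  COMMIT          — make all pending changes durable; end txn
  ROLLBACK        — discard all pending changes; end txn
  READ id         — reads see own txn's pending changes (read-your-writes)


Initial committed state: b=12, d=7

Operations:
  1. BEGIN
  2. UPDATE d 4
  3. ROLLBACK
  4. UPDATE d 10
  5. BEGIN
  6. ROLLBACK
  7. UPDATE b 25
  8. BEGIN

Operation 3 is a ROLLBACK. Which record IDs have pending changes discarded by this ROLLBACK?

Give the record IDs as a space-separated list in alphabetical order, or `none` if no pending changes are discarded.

Initial committed: {b=12, d=7}
Op 1: BEGIN: in_txn=True, pending={}
Op 2: UPDATE d=4 (pending; pending now {d=4})
Op 3: ROLLBACK: discarded pending ['d']; in_txn=False
Op 4: UPDATE d=10 (auto-commit; committed d=10)
Op 5: BEGIN: in_txn=True, pending={}
Op 6: ROLLBACK: discarded pending []; in_txn=False
Op 7: UPDATE b=25 (auto-commit; committed b=25)
Op 8: BEGIN: in_txn=True, pending={}
ROLLBACK at op 3 discards: ['d']

Answer: d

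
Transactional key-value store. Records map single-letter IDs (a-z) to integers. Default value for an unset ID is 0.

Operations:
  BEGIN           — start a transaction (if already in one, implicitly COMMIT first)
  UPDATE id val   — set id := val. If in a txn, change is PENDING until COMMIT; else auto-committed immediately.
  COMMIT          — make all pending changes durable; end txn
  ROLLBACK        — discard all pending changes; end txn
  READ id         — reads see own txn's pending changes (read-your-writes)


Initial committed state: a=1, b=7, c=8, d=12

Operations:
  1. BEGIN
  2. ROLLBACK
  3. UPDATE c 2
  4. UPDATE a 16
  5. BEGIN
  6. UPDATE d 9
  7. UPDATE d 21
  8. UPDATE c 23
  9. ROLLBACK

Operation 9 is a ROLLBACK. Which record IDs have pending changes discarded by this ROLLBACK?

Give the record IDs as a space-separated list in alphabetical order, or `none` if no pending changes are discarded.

Answer: c d

Derivation:
Initial committed: {a=1, b=7, c=8, d=12}
Op 1: BEGIN: in_txn=True, pending={}
Op 2: ROLLBACK: discarded pending []; in_txn=False
Op 3: UPDATE c=2 (auto-commit; committed c=2)
Op 4: UPDATE a=16 (auto-commit; committed a=16)
Op 5: BEGIN: in_txn=True, pending={}
Op 6: UPDATE d=9 (pending; pending now {d=9})
Op 7: UPDATE d=21 (pending; pending now {d=21})
Op 8: UPDATE c=23 (pending; pending now {c=23, d=21})
Op 9: ROLLBACK: discarded pending ['c', 'd']; in_txn=False
ROLLBACK at op 9 discards: ['c', 'd']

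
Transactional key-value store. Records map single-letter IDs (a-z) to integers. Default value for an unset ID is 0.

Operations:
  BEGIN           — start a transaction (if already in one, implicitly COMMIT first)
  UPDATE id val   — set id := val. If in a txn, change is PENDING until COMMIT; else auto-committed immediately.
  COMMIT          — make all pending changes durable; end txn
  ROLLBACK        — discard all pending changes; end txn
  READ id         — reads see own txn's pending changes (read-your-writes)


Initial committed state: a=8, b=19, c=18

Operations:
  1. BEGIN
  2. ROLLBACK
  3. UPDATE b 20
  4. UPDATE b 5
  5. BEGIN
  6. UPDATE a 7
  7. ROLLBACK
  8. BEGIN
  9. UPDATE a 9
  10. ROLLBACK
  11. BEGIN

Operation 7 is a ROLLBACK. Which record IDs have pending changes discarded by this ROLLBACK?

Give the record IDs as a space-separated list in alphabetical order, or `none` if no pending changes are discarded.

Answer: a

Derivation:
Initial committed: {a=8, b=19, c=18}
Op 1: BEGIN: in_txn=True, pending={}
Op 2: ROLLBACK: discarded pending []; in_txn=False
Op 3: UPDATE b=20 (auto-commit; committed b=20)
Op 4: UPDATE b=5 (auto-commit; committed b=5)
Op 5: BEGIN: in_txn=True, pending={}
Op 6: UPDATE a=7 (pending; pending now {a=7})
Op 7: ROLLBACK: discarded pending ['a']; in_txn=False
Op 8: BEGIN: in_txn=True, pending={}
Op 9: UPDATE a=9 (pending; pending now {a=9})
Op 10: ROLLBACK: discarded pending ['a']; in_txn=False
Op 11: BEGIN: in_txn=True, pending={}
ROLLBACK at op 7 discards: ['a']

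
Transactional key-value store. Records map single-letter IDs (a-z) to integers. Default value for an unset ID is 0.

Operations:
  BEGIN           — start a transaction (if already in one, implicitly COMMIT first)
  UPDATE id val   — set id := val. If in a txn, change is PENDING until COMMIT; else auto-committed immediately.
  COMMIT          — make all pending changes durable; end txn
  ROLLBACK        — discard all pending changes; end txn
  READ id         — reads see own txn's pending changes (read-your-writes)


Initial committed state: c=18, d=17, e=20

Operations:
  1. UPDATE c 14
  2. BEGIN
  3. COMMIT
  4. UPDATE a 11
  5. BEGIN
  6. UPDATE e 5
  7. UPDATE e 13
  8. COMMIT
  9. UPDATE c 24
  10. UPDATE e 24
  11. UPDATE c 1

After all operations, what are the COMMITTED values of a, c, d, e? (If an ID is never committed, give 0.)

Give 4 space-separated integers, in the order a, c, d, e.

Initial committed: {c=18, d=17, e=20}
Op 1: UPDATE c=14 (auto-commit; committed c=14)
Op 2: BEGIN: in_txn=True, pending={}
Op 3: COMMIT: merged [] into committed; committed now {c=14, d=17, e=20}
Op 4: UPDATE a=11 (auto-commit; committed a=11)
Op 5: BEGIN: in_txn=True, pending={}
Op 6: UPDATE e=5 (pending; pending now {e=5})
Op 7: UPDATE e=13 (pending; pending now {e=13})
Op 8: COMMIT: merged ['e'] into committed; committed now {a=11, c=14, d=17, e=13}
Op 9: UPDATE c=24 (auto-commit; committed c=24)
Op 10: UPDATE e=24 (auto-commit; committed e=24)
Op 11: UPDATE c=1 (auto-commit; committed c=1)
Final committed: {a=11, c=1, d=17, e=24}

Answer: 11 1 17 24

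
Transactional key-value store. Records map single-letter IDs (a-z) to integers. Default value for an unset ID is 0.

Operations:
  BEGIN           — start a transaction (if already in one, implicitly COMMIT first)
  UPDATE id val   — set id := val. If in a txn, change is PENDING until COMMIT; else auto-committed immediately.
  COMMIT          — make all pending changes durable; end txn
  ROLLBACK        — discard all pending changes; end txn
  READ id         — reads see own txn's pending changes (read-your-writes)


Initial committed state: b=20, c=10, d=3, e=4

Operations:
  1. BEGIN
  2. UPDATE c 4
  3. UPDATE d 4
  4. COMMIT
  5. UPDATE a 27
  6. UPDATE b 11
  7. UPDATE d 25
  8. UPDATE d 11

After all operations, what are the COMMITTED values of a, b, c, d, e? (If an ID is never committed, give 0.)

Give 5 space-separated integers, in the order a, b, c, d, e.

Initial committed: {b=20, c=10, d=3, e=4}
Op 1: BEGIN: in_txn=True, pending={}
Op 2: UPDATE c=4 (pending; pending now {c=4})
Op 3: UPDATE d=4 (pending; pending now {c=4, d=4})
Op 4: COMMIT: merged ['c', 'd'] into committed; committed now {b=20, c=4, d=4, e=4}
Op 5: UPDATE a=27 (auto-commit; committed a=27)
Op 6: UPDATE b=11 (auto-commit; committed b=11)
Op 7: UPDATE d=25 (auto-commit; committed d=25)
Op 8: UPDATE d=11 (auto-commit; committed d=11)
Final committed: {a=27, b=11, c=4, d=11, e=4}

Answer: 27 11 4 11 4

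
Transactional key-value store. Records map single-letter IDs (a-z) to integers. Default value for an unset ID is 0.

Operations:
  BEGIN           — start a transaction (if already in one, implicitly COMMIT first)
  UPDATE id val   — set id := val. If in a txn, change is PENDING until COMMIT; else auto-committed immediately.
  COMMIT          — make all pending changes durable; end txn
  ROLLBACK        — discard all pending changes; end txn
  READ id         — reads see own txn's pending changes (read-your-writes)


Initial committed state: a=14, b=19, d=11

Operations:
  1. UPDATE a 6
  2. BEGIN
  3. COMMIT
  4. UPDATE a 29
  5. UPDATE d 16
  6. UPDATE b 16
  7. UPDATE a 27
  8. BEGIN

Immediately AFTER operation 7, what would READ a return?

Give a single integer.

Answer: 27

Derivation:
Initial committed: {a=14, b=19, d=11}
Op 1: UPDATE a=6 (auto-commit; committed a=6)
Op 2: BEGIN: in_txn=True, pending={}
Op 3: COMMIT: merged [] into committed; committed now {a=6, b=19, d=11}
Op 4: UPDATE a=29 (auto-commit; committed a=29)
Op 5: UPDATE d=16 (auto-commit; committed d=16)
Op 6: UPDATE b=16 (auto-commit; committed b=16)
Op 7: UPDATE a=27 (auto-commit; committed a=27)
After op 7: visible(a) = 27 (pending={}, committed={a=27, b=16, d=16})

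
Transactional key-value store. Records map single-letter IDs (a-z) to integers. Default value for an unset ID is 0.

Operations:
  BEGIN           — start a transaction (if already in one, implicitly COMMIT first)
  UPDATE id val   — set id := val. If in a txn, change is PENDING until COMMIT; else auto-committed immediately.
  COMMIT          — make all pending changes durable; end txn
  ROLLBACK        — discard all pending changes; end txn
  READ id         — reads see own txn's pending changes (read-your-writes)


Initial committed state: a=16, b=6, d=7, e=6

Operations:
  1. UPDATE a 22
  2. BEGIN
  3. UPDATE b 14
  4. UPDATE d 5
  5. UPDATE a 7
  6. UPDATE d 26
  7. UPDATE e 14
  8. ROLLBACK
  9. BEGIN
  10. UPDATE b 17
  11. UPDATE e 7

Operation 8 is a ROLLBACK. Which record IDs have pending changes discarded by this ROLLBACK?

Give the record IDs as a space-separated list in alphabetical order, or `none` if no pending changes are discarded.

Initial committed: {a=16, b=6, d=7, e=6}
Op 1: UPDATE a=22 (auto-commit; committed a=22)
Op 2: BEGIN: in_txn=True, pending={}
Op 3: UPDATE b=14 (pending; pending now {b=14})
Op 4: UPDATE d=5 (pending; pending now {b=14, d=5})
Op 5: UPDATE a=7 (pending; pending now {a=7, b=14, d=5})
Op 6: UPDATE d=26 (pending; pending now {a=7, b=14, d=26})
Op 7: UPDATE e=14 (pending; pending now {a=7, b=14, d=26, e=14})
Op 8: ROLLBACK: discarded pending ['a', 'b', 'd', 'e']; in_txn=False
Op 9: BEGIN: in_txn=True, pending={}
Op 10: UPDATE b=17 (pending; pending now {b=17})
Op 11: UPDATE e=7 (pending; pending now {b=17, e=7})
ROLLBACK at op 8 discards: ['a', 'b', 'd', 'e']

Answer: a b d e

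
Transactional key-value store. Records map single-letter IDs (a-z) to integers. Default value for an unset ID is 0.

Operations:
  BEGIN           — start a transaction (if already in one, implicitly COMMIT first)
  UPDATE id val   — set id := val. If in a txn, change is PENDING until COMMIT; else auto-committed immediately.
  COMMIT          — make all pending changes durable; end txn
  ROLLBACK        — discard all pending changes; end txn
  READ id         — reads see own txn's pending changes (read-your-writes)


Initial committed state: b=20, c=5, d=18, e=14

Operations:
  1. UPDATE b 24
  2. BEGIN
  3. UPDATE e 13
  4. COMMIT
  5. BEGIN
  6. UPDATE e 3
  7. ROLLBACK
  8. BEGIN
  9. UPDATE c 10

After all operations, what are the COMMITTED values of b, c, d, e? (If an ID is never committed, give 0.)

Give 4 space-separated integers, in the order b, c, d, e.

Initial committed: {b=20, c=5, d=18, e=14}
Op 1: UPDATE b=24 (auto-commit; committed b=24)
Op 2: BEGIN: in_txn=True, pending={}
Op 3: UPDATE e=13 (pending; pending now {e=13})
Op 4: COMMIT: merged ['e'] into committed; committed now {b=24, c=5, d=18, e=13}
Op 5: BEGIN: in_txn=True, pending={}
Op 6: UPDATE e=3 (pending; pending now {e=3})
Op 7: ROLLBACK: discarded pending ['e']; in_txn=False
Op 8: BEGIN: in_txn=True, pending={}
Op 9: UPDATE c=10 (pending; pending now {c=10})
Final committed: {b=24, c=5, d=18, e=13}

Answer: 24 5 18 13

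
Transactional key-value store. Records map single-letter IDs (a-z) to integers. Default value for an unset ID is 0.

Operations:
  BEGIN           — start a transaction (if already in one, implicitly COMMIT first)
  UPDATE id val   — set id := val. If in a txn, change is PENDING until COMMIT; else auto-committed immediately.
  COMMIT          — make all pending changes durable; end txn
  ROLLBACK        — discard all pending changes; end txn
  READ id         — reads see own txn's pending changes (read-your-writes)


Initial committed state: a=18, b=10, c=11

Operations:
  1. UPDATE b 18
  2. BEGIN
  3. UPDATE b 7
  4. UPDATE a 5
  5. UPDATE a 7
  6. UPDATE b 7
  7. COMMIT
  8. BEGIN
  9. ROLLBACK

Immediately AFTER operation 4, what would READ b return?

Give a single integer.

Answer: 7

Derivation:
Initial committed: {a=18, b=10, c=11}
Op 1: UPDATE b=18 (auto-commit; committed b=18)
Op 2: BEGIN: in_txn=True, pending={}
Op 3: UPDATE b=7 (pending; pending now {b=7})
Op 4: UPDATE a=5 (pending; pending now {a=5, b=7})
After op 4: visible(b) = 7 (pending={a=5, b=7}, committed={a=18, b=18, c=11})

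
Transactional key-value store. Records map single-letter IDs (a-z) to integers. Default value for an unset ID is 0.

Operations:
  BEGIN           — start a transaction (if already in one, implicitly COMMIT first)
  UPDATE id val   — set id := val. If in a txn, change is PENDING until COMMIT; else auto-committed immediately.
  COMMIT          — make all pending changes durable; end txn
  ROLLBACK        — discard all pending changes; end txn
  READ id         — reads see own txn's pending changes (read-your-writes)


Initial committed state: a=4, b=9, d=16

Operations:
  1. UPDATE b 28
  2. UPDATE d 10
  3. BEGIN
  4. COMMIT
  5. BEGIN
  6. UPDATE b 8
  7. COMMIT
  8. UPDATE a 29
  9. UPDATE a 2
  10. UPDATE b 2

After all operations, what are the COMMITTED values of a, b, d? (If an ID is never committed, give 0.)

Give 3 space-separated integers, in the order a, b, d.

Initial committed: {a=4, b=9, d=16}
Op 1: UPDATE b=28 (auto-commit; committed b=28)
Op 2: UPDATE d=10 (auto-commit; committed d=10)
Op 3: BEGIN: in_txn=True, pending={}
Op 4: COMMIT: merged [] into committed; committed now {a=4, b=28, d=10}
Op 5: BEGIN: in_txn=True, pending={}
Op 6: UPDATE b=8 (pending; pending now {b=8})
Op 7: COMMIT: merged ['b'] into committed; committed now {a=4, b=8, d=10}
Op 8: UPDATE a=29 (auto-commit; committed a=29)
Op 9: UPDATE a=2 (auto-commit; committed a=2)
Op 10: UPDATE b=2 (auto-commit; committed b=2)
Final committed: {a=2, b=2, d=10}

Answer: 2 2 10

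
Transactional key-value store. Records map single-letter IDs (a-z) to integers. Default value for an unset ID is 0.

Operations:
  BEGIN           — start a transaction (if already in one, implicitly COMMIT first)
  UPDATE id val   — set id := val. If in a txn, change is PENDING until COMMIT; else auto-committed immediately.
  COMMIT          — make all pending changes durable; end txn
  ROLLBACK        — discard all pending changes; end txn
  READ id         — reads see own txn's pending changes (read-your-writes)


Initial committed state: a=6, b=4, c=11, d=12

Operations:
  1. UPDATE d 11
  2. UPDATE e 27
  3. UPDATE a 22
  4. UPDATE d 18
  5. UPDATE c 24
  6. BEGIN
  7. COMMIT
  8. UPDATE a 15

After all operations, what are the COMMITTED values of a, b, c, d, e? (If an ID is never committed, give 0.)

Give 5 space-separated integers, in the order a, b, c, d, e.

Answer: 15 4 24 18 27

Derivation:
Initial committed: {a=6, b=4, c=11, d=12}
Op 1: UPDATE d=11 (auto-commit; committed d=11)
Op 2: UPDATE e=27 (auto-commit; committed e=27)
Op 3: UPDATE a=22 (auto-commit; committed a=22)
Op 4: UPDATE d=18 (auto-commit; committed d=18)
Op 5: UPDATE c=24 (auto-commit; committed c=24)
Op 6: BEGIN: in_txn=True, pending={}
Op 7: COMMIT: merged [] into committed; committed now {a=22, b=4, c=24, d=18, e=27}
Op 8: UPDATE a=15 (auto-commit; committed a=15)
Final committed: {a=15, b=4, c=24, d=18, e=27}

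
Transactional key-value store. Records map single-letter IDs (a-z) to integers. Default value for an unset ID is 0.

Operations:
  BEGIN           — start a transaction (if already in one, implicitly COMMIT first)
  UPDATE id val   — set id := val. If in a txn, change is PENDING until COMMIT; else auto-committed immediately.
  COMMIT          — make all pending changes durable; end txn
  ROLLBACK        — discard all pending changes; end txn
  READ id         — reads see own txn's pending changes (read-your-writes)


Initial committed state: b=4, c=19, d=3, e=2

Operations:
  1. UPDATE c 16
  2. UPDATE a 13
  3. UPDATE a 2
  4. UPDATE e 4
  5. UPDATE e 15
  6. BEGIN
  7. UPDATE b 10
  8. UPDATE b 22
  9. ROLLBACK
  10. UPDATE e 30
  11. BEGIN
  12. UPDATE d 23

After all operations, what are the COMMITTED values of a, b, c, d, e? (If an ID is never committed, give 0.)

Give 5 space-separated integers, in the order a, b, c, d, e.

Answer: 2 4 16 3 30

Derivation:
Initial committed: {b=4, c=19, d=3, e=2}
Op 1: UPDATE c=16 (auto-commit; committed c=16)
Op 2: UPDATE a=13 (auto-commit; committed a=13)
Op 3: UPDATE a=2 (auto-commit; committed a=2)
Op 4: UPDATE e=4 (auto-commit; committed e=4)
Op 5: UPDATE e=15 (auto-commit; committed e=15)
Op 6: BEGIN: in_txn=True, pending={}
Op 7: UPDATE b=10 (pending; pending now {b=10})
Op 8: UPDATE b=22 (pending; pending now {b=22})
Op 9: ROLLBACK: discarded pending ['b']; in_txn=False
Op 10: UPDATE e=30 (auto-commit; committed e=30)
Op 11: BEGIN: in_txn=True, pending={}
Op 12: UPDATE d=23 (pending; pending now {d=23})
Final committed: {a=2, b=4, c=16, d=3, e=30}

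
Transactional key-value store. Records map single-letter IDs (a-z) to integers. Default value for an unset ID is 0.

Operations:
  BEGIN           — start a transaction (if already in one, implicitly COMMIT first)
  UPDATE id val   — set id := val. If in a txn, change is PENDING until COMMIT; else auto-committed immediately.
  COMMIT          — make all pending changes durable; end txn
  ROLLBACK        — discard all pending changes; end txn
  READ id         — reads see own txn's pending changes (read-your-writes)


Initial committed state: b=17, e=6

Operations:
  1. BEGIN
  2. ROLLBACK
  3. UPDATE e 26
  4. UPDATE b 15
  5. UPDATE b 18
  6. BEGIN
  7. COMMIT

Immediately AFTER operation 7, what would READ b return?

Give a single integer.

Initial committed: {b=17, e=6}
Op 1: BEGIN: in_txn=True, pending={}
Op 2: ROLLBACK: discarded pending []; in_txn=False
Op 3: UPDATE e=26 (auto-commit; committed e=26)
Op 4: UPDATE b=15 (auto-commit; committed b=15)
Op 5: UPDATE b=18 (auto-commit; committed b=18)
Op 6: BEGIN: in_txn=True, pending={}
Op 7: COMMIT: merged [] into committed; committed now {b=18, e=26}
After op 7: visible(b) = 18 (pending={}, committed={b=18, e=26})

Answer: 18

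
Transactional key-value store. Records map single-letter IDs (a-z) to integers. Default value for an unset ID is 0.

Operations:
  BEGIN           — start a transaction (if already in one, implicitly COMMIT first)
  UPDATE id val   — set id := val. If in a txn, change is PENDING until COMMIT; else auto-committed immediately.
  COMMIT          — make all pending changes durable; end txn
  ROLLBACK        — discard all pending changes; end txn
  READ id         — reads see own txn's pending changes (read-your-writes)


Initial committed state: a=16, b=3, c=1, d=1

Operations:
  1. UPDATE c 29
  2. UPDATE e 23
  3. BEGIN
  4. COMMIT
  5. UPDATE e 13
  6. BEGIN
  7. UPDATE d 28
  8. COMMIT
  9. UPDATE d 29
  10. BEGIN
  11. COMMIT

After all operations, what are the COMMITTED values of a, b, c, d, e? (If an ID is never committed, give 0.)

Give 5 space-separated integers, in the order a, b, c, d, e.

Initial committed: {a=16, b=3, c=1, d=1}
Op 1: UPDATE c=29 (auto-commit; committed c=29)
Op 2: UPDATE e=23 (auto-commit; committed e=23)
Op 3: BEGIN: in_txn=True, pending={}
Op 4: COMMIT: merged [] into committed; committed now {a=16, b=3, c=29, d=1, e=23}
Op 5: UPDATE e=13 (auto-commit; committed e=13)
Op 6: BEGIN: in_txn=True, pending={}
Op 7: UPDATE d=28 (pending; pending now {d=28})
Op 8: COMMIT: merged ['d'] into committed; committed now {a=16, b=3, c=29, d=28, e=13}
Op 9: UPDATE d=29 (auto-commit; committed d=29)
Op 10: BEGIN: in_txn=True, pending={}
Op 11: COMMIT: merged [] into committed; committed now {a=16, b=3, c=29, d=29, e=13}
Final committed: {a=16, b=3, c=29, d=29, e=13}

Answer: 16 3 29 29 13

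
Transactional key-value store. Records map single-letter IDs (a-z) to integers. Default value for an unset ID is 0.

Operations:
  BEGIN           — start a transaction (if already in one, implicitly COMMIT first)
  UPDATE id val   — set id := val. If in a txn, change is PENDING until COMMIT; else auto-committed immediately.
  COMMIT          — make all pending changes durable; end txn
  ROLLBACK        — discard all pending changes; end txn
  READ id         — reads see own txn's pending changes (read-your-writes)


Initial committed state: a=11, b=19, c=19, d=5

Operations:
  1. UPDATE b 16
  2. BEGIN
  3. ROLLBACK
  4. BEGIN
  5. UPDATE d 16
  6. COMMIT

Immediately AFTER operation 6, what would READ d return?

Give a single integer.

Initial committed: {a=11, b=19, c=19, d=5}
Op 1: UPDATE b=16 (auto-commit; committed b=16)
Op 2: BEGIN: in_txn=True, pending={}
Op 3: ROLLBACK: discarded pending []; in_txn=False
Op 4: BEGIN: in_txn=True, pending={}
Op 5: UPDATE d=16 (pending; pending now {d=16})
Op 6: COMMIT: merged ['d'] into committed; committed now {a=11, b=16, c=19, d=16}
After op 6: visible(d) = 16 (pending={}, committed={a=11, b=16, c=19, d=16})

Answer: 16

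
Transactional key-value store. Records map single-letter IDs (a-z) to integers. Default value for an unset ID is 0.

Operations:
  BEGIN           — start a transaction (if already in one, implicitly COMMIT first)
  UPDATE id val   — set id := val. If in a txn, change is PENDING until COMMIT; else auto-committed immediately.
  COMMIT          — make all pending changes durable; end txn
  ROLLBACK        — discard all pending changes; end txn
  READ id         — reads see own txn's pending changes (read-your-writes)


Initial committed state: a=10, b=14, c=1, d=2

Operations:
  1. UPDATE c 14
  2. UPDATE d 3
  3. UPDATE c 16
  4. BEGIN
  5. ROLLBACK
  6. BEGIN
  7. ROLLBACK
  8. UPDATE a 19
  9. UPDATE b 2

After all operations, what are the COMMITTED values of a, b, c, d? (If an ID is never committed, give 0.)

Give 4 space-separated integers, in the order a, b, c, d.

Answer: 19 2 16 3

Derivation:
Initial committed: {a=10, b=14, c=1, d=2}
Op 1: UPDATE c=14 (auto-commit; committed c=14)
Op 2: UPDATE d=3 (auto-commit; committed d=3)
Op 3: UPDATE c=16 (auto-commit; committed c=16)
Op 4: BEGIN: in_txn=True, pending={}
Op 5: ROLLBACK: discarded pending []; in_txn=False
Op 6: BEGIN: in_txn=True, pending={}
Op 7: ROLLBACK: discarded pending []; in_txn=False
Op 8: UPDATE a=19 (auto-commit; committed a=19)
Op 9: UPDATE b=2 (auto-commit; committed b=2)
Final committed: {a=19, b=2, c=16, d=3}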